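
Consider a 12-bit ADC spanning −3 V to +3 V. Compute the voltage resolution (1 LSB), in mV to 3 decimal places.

Full-scale span = 6 V.
LSB = 6 / 2^12 = 6 / 4096 = 0.00146484 V = 1.465 mV.

1.465 mV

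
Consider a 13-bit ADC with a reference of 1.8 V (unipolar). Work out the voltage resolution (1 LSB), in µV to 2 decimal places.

Full-scale span = 1.8 V.
LSB = 1.8 / 2^13 = 1.8 / 8192 = 0.000219727 V = 219.73 µV.

219.73 µV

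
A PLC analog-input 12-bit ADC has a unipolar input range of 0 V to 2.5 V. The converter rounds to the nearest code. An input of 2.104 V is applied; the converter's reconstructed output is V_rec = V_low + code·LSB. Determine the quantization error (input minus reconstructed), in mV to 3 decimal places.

LSB = 2.5/2^12 = 0.610 mV.
(V_in − V_low)/LSB = (2.104 − 0)/0.000610352 = 3447.1936 → code 3447 (round).
Reconstructed: 2.1038818 V.
Error = 2.104 − 2.1038818 = 0.000118164 V = 0.118 mV.

0.118 mV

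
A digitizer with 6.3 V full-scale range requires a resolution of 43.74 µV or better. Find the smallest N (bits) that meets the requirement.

18 bits

Number of steps required ≥ 6.3 V / 43.74 µV = 144032.92.
Need 2^N ≥ 144032.92; 2^17 = 131072, 2^18 = 262144.
Minimum N = 18.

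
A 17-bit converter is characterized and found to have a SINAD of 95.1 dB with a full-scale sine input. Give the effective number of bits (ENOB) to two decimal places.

ENOB = (SINAD − 1.76) / 6.02 = (95.1 − 1.76)/6.02 = 15.505.

15.50 bits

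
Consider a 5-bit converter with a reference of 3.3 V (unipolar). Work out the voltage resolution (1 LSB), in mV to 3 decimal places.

Full-scale span = 3.3 V.
LSB = 3.3 / 2^5 = 3.3 / 32 = 0.103125 V = 103.125 mV.

103.125 mV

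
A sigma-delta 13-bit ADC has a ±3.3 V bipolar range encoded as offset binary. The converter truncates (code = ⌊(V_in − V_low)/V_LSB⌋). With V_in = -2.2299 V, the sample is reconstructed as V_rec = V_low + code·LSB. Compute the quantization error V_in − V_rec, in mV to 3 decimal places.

LSB = 6.6/2^13 = 0.806 mV.
(V_in − V_low)/LSB = (-2.2299 − (−3.3))/0.000805664 = 1328.2211 → code 1328 (floor).
Code 1328 maps back to (−3.3) + 1328×0.000805664 V = -2.2300781 V.
Difference: 0.000178125 V → 0.178 mV.

0.178 mV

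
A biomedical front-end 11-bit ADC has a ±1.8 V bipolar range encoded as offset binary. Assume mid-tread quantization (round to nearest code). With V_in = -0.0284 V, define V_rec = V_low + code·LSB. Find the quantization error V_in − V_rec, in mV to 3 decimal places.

-0.275 mV

One LSB is 3.6 V / 2048 = 1.758 mV.
Scaled input = 1007.8436 LSBs, so code = 1008.
Code 1008 maps back to (−1.8) + 1008×0.00175781 V = -0.028125 V.
Difference: -0.000275 V → -0.275 mV.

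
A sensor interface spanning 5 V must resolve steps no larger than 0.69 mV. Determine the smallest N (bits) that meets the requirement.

13 bits

Number of steps required ≥ 5 V / 0.69 mV = 7246.38.
Need 2^N ≥ 7246.38; 2^12 = 4096, 2^13 = 8192.
Minimum N = 13.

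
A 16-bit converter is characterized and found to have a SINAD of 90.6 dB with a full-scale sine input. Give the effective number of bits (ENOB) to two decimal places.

ENOB = (SINAD − 1.76) / 6.02 = (90.6 − 1.76)/6.02 = 14.757.

14.76 bits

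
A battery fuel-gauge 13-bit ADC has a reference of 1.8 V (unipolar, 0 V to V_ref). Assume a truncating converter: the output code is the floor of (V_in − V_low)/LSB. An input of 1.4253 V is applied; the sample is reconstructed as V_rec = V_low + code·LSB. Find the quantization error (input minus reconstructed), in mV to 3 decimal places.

One LSB is 1.8 V / 8192 = 219.73 µV.
(1.4253 − 0)/0.000219727 = 6486.6987; ⌊·⌋ gives code 6486.
V_rec = 0 + 6486·0.000219727 = 1.4251465 V.
V_in − V_rec = 0.000153516 V = 0.154 mV.

0.154 mV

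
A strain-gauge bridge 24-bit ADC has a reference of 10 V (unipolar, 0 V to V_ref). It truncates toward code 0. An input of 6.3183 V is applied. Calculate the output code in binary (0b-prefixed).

code 0b101000011011111110011100 (decimal 10600348)

LSB = 10 V / 16777216 = 0.60 µV.
(6.3183 − 0) / 5.96046e-07 = 10600348.385 LSBs.
So the output code is 10600348.
In binary (0b-prefixed): 0b101000011011111110011100.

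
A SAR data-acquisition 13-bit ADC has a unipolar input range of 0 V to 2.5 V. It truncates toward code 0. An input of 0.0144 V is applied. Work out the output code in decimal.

code 47

With 8192 levels over 2.5 V, one step is 305.18 µV.
Input sits at 47.186 steps above V_low.
⌊·⌋(47.186) = 47.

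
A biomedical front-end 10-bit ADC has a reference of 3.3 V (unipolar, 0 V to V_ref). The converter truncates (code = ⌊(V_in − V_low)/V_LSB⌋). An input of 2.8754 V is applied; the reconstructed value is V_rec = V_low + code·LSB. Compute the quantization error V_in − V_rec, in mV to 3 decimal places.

0.791 mV

One LSB is 3.3 V / 1024 = 3.223 mV.
Scaled input = 892.2453 LSBs, so code = 892.
Code 892 maps back to 0 + 892×0.00322266 V = 2.8746094 V.
Error = 2.8754 − 2.8746094 = 0.000790625 V = 0.791 mV.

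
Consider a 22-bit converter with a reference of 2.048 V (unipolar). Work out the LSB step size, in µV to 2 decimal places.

Full-scale span = 2.048 V.
LSB = 2.048 / 2^22 = 2.048 / 4194304 = 4.88281e-07 V = 0.49 µV.

0.49 µV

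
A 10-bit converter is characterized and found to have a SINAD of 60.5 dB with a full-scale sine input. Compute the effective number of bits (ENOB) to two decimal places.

ENOB = (SINAD − 1.76) / 6.02 = (60.5 − 1.76)/6.02 = 9.757.

9.76 bits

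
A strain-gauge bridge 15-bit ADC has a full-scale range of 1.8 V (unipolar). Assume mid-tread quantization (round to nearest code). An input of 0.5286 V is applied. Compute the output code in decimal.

LSB = 1.8 V / 32768 = 54.93 µV.
(0.5286 − 0) / 5.49316e-05 = 9622.869 LSBs.
round(9622.869) = 9623.

code 9623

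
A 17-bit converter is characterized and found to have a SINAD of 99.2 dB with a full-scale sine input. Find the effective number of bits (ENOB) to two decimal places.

ENOB = (SINAD − 1.76) / 6.02 = (99.2 − 1.76)/6.02 = 16.186.

16.19 bits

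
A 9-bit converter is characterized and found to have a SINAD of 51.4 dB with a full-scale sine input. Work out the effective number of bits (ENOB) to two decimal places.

8.25 bits

ENOB = (SINAD − 1.76) / 6.02 = (51.4 − 1.76)/6.02 = 8.246.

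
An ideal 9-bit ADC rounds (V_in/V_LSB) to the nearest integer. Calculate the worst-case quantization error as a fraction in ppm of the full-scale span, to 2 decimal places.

Rounding → worst-case error = ½ LSB = V_FS/2^10, so 1e+06/1024 = 976.562 ppm of full scale.

976.56 ppm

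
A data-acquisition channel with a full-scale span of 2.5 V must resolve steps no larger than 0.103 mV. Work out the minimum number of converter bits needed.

15 bits

Number of steps required ≥ 2.5 V / 0.103 mV = 24271.84.
Need 2^N ≥ 24271.84; 2^14 = 16384, 2^15 = 32768.
Minimum N = 15.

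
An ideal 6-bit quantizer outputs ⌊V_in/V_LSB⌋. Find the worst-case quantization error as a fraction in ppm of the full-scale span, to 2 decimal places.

15625.00 ppm

Truncating → worst-case error = 1 LSB = V_FS/2^6, so 1e+06/64 = 15625 ppm of full scale.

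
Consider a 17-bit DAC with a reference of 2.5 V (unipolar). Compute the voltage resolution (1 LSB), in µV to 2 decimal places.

Full-scale span = 2.5 V.
LSB = 2.5 / 2^17 = 2.5 / 131072 = 1.90735e-05 V = 19.07 µV.

19.07 µV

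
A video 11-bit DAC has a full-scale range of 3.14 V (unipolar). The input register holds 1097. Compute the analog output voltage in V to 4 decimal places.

LSB = 3.14 V / 2^11 = 1.533 mV.
V_out = 0 + 1097 × 0.0015332 V = 1.68192 V.

1.6819 V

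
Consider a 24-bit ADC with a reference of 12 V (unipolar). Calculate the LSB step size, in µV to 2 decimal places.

Full-scale span = 12 V.
LSB = 12 / 2^24 = 12 / 16777216 = 7.15256e-07 V = 0.72 µV.

0.72 µV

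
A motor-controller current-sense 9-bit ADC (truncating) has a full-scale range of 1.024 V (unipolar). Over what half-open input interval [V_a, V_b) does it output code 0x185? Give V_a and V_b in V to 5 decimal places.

[0.77800 V, 0.78000 V)

LSB = 1.024/2^9 = 2.000 mV.
Code 0x185 = 389 decimal.
V_a = V_low + 389·LSB = 0.778 V; V_b = V_low + 390·LSB = 0.78 V.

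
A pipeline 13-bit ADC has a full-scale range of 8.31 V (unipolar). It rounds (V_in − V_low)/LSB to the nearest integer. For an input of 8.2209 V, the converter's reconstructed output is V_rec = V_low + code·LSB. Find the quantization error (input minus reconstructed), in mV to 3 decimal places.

LSB = 8.31/2^13 = 1.014 mV.
Scaled input = 8104.1652 LSBs, so code = 8104.
Reconstructed: 8.2207324 V.
V_in − V_rec = 0.000167578 V = 0.168 mV.

0.168 mV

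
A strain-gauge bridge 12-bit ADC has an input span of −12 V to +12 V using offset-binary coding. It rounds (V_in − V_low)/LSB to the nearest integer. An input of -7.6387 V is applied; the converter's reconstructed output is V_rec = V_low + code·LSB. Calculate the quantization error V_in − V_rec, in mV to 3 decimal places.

One LSB is 24 V / 4096 = 5.859 mV.
Scaled input = 744.3285 LSBs, so code = 744.
V_rec = (−12) + 744·0.00585938 = -7.640625 V.
V_in − V_rec = 0.001925 V = 1.925 mV.

1.925 mV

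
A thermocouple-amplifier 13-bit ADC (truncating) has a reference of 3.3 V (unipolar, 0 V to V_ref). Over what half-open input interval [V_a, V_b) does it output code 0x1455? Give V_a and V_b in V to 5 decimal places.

LSB = 3.3/2^13 = 402.83 µV.
Code 0x1455 = 5205 decimal.
V_a = V_low + 5205·LSB = 2.09674 V; V_b = V_low + 5206·LSB = 2.09714 V.

[2.09674 V, 2.09714 V)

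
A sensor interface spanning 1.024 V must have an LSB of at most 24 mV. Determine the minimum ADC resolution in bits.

Number of steps required ≥ 1.024 V / 24 mV = 42.67.
Need 2^N ≥ 42.67; 2^5 = 32, 2^6 = 64.
Minimum N = 6.

6 bits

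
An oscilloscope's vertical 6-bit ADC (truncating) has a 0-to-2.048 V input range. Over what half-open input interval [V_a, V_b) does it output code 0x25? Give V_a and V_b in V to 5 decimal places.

[1.18400 V, 1.21600 V)

LSB = 2.048/2^6 = 32.000 mV.
Code 0x25 = 37 decimal.
V_a = V_low + 37·LSB = 1.184 V; V_b = V_low + 38·LSB = 1.216 V.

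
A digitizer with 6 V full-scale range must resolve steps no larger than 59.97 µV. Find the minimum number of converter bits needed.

Number of steps required ≥ 6 V / 59.97 µV = 100050.03.
Need 2^N ≥ 100050.03; 2^16 = 65536, 2^17 = 131072.
Minimum N = 17.

17 bits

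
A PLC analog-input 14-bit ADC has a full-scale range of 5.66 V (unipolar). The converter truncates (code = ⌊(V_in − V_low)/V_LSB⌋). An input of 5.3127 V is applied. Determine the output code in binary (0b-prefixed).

With 16384 levels over 5.66 V, one step is 345.46 µV.
(5.3127 − 0) / 0.000345459 = 15378.671 LSBs.
So the output code is 15378.
In binary (0b-prefixed): 0b11110000010010.

code 0b11110000010010 (decimal 15378)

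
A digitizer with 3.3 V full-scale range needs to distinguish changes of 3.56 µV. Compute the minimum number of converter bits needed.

20 bits

Number of steps required ≥ 3.3 V / 3.56 µV = 926966.29.
Need 2^N ≥ 926966.29; 2^19 = 524288, 2^20 = 1048576.
Minimum N = 20.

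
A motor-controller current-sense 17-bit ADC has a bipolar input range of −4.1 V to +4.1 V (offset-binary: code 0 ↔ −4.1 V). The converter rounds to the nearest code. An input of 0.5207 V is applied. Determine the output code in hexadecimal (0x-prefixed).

LSB = 8.2 V / 131072 = 62.56 µV.
Input sits at 73859.072 steps above V_low.
round(73859.072) = 73859.
In hexadecimal (0x-prefixed): 0x12083.

code 0x12083 (decimal 73859)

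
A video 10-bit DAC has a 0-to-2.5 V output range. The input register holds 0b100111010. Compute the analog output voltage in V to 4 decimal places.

LSB = 2.5 V / 2^10 = 2.441 mV.
Code 0b100111010 = 314 decimal.
V_out = 0 + 314 × 0.00244141 V = 0.766602 V.

0.7666 V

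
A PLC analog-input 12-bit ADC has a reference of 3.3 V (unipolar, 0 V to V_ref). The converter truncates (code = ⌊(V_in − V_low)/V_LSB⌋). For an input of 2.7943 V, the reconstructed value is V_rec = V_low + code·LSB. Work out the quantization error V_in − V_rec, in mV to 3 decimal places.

0.257 mV

One LSB is 3.3 V / 4096 = 0.806 mV.
(2.7943 − 0)/0.000805664 = 3468.3190; ⌊·⌋ gives code 3468.
Reconstructed: 2.794043 V.
Difference: 0.000257031 V → 0.257 mV.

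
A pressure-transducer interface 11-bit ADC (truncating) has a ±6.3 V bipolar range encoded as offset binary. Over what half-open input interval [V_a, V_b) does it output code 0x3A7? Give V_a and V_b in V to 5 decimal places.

[-0.54756 V, -0.54141 V)

LSB = 12.6/2^11 = 6.152 mV.
Code 0x3A7 = 935 decimal.
V_a = V_low + 935·LSB = -0.547559 V; V_b = V_low + 936·LSB = -0.541406 V.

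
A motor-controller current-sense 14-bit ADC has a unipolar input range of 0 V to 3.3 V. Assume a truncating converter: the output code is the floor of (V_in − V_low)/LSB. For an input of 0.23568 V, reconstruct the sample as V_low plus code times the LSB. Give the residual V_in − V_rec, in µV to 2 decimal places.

One LSB is 3.3 V / 16384 = 201.42 µV.
(0.23568 − 0)/0.000201416 = 1170.1155; ⌊·⌋ gives code 1170.
Code 1170 maps back to 0 + 1170×0.000201416 V = 0.23565674 V.
Error = 0.23568 − 0.23565674 = 2.32617e-05 V = 23.26 µV.

23.26 µV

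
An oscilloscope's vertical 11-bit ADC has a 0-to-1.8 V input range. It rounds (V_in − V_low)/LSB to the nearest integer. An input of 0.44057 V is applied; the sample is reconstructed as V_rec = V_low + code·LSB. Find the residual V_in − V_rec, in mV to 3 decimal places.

0.238 mV

One LSB is 1.8 V / 2048 = 0.879 mV.
Scaled input = 501.2708 LSBs, so code = 501.
Code 501 maps back to 0 + 501×0.000878906 V = 0.44033203 V.
Difference: 0.000237969 V → 0.238 mV.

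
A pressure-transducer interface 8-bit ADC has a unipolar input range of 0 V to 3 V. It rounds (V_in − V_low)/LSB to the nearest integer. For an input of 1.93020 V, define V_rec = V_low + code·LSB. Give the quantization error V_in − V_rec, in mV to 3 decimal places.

One LSB is 3 V / 256 = 11.719 mV.
(1.93020 − 0)/0.0117188 = 164.7104; round gives code 165.
Code 165 maps back to 0 + 165×0.0117188 V = 1.9335938 V.
Error = 1.93020 − 1.9335938 = -0.00339375 V = -3.394 mV.

-3.394 mV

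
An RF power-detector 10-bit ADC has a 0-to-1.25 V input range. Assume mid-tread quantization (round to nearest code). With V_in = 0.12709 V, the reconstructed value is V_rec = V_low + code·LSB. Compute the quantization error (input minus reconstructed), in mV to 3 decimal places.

0.137 mV

One LSB is 1.25 V / 1024 = 1.221 mV.
(V_in − V_low)/LSB = (0.12709 − 0)/0.0012207 = 104.1121 → code 104 (round).
Reconstructed: 0.12695312 V.
V_in − V_rec = 0.000136875 V = 0.137 mV.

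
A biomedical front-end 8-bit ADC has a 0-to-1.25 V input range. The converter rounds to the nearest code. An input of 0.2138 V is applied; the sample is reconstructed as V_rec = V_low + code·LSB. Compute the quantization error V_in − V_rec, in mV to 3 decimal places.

LSB = 1.25/2^8 = 4.883 mV.
(V_in − V_low)/LSB = (0.2138 − 0)/0.00488281 = 43.7862 → code 44 (round).
Code 44 maps back to 0 + 44×0.00488281 V = 0.21484375 V.
Difference: -0.00104375 V → -1.044 mV.

-1.044 mV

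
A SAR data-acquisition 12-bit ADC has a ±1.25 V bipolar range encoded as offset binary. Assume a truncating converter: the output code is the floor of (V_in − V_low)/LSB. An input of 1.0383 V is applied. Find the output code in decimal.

code 3749

With 4096 levels over 2.5 V, one step is 0.610 mV.
(V_in − V_low)/LSB = (1.0383 − (−1.25)) / 0.000610352 = 3749.151.
So the output code is 3749.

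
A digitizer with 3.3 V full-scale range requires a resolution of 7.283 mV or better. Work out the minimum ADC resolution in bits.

9 bits

Number of steps required ≥ 3.3 V / 7.283 mV = 453.11.
Need 2^N ≥ 453.11; 2^8 = 256, 2^9 = 512.
Minimum N = 9.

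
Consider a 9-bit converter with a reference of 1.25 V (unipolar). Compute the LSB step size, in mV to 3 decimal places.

2.441 mV

Full-scale span = 1.25 V.
LSB = 1.25 / 2^9 = 1.25 / 512 = 0.00244141 V = 2.441 mV.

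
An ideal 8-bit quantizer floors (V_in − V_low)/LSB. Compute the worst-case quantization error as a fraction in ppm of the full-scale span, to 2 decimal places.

Truncating → worst-case error = 1 LSB = V_FS/2^8, so 1e+06/256 = 3906.25 ppm of full scale.

3906.25 ppm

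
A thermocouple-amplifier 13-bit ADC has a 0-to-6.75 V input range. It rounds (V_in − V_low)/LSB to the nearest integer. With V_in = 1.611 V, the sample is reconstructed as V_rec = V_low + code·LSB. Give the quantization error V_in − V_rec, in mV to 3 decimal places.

0.130 mV

LSB = 6.75/2^13 = 0.824 mV.
(V_in − V_low)/LSB = (1.611 − 0)/0.000823975 = 1955.1573 → code 1955 (round).
Reconstructed: 1.6108704 V.
Difference: 0.000129639 V → 0.130 mV.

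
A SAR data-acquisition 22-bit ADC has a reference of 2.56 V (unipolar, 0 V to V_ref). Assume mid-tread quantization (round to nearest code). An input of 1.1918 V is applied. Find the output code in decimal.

LSB = 2.56 V / 4194304 = 0.61 µV.
(1.1918 − 0) / 6.10352e-07 = 1952645.120 LSBs.
round(1952645.120) = 1952645.

code 1952645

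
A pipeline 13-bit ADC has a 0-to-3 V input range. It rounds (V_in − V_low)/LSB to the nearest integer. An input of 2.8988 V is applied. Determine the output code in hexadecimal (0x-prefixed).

code 0x1EEC (decimal 7916)

With 8192 levels over 3 V, one step is 366.21 µV.
(V_in − V_low)/LSB = (2.8988 − 0) / 0.000366211 = 7915.657.
Round → code 7916.
In hexadecimal (0x-prefixed): 0x1EEC.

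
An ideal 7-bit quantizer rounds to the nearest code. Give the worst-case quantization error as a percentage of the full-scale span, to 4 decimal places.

Rounding → worst-case error = ½ LSB = V_FS/2^8, so 100/256 = 0.390625 % of full scale.

0.3906 %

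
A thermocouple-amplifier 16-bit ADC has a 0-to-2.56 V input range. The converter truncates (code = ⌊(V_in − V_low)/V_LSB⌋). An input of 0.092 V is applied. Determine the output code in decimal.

Full-scale span = 2.56 V; LSB = 2.56/2^16 = 39.06 µV.
(0.092 − 0) / 3.90625e-05 = 2355.200 LSBs.
So the output code is 2355.

code 2355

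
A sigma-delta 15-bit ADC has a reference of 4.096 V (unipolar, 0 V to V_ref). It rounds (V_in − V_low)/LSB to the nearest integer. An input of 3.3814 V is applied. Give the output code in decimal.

code 27051

Full-scale span = 4.096 V; LSB = 4.096/2^15 = 125.00 µV.
(V_in − V_low)/LSB = (3.3814 − 0) / 0.000125 = 27051.200.
So the output code is 27051.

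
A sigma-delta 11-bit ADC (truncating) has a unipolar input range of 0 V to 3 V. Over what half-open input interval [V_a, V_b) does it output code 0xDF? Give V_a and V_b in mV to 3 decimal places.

[326.660 mV, 328.125 mV)

LSB = 3/2^11 = 1.465 mV.
Code 0xDF = 223 decimal.
V_a = V_low + 223·LSB = 0.32666 V; V_b = V_low + 224·LSB = 0.328125 V.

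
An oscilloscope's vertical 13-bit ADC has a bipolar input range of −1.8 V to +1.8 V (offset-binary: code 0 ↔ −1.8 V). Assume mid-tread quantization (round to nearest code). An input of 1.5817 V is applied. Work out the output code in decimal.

Full-scale span = 3.6 V; LSB = 3.6/2^13 = 439.45 µV.
Input sits at 7695.246 steps above V_low.
So the output code is 7695.

code 7695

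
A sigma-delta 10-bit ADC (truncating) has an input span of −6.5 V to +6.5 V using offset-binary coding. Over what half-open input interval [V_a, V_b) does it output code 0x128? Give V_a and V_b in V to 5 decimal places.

LSB = 13/2^10 = 12.695 mV.
Code 0x128 = 296 decimal.
V_a = V_low + 296·LSB = -2.74219 V; V_b = V_low + 297·LSB = -2.72949 V.

[-2.74219 V, -2.72949 V)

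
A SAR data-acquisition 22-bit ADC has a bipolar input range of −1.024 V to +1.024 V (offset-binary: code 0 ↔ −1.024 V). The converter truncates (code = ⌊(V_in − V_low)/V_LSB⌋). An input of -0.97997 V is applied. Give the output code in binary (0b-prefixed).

code 0b10110000000111101 (decimal 90173)

Full-scale span = 2.048 V; LSB = 2.048/2^22 = 0.49 µV.
(-0.97997 − (−1.024)) / 4.88281e-07 = 90173.440 LSBs.
So the output code is 90173.
In binary (0b-prefixed): 0b10110000000111101.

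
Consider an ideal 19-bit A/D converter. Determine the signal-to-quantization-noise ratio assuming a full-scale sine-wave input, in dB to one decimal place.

SNR ≈ 6.02·N + 1.76 dB = 6.02·19 + 1.76 = 116.14 dB.

116.1 dB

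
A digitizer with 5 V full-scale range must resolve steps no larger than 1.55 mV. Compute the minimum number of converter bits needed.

Number of steps required ≥ 5 V / 1.55 mV = 3225.81.
Need 2^N ≥ 3225.81; 2^11 = 2048, 2^12 = 4096.
Minimum N = 12.

12 bits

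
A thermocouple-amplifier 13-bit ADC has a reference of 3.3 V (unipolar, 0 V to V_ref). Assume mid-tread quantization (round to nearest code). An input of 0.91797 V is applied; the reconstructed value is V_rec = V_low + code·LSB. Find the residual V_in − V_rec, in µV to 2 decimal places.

Step size: 3.3 V ÷ 2^13 = 402.83 µV.
Scaled input = 2278.7910 LSBs, so code = 2279.
Code 2279 maps back to 0 + 2279×0.000402832 V = 0.9180542 V.
Error = 0.91797 − 0.9180542 = -8.41992e-05 V = -84.20 µV.

-84.20 µV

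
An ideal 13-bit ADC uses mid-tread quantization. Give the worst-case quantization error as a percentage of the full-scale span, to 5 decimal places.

Rounding → worst-case error = ½ LSB = V_FS/2^14, so 100/16384 = 0.00610352 % of full scale.

0.00610 %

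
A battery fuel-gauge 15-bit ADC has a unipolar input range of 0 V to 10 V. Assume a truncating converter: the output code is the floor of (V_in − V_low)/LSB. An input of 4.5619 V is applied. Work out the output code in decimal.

code 14948

LSB = 10 V / 32768 = 305.18 µV.
Input sits at 14948.434 steps above V_low.
Floor → code 14948.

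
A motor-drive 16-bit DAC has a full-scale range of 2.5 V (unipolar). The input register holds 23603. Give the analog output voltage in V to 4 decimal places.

LSB = 2.5 V / 2^16 = 38.15 µV.
V_out = 0 + 23603 × 3.8147e-05 V = 0.900383 V.

0.9004 V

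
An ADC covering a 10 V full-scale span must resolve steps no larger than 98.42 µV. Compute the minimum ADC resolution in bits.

17 bits

Number of steps required ≥ 10 V / 98.42 µV = 101605.36.
Need 2^N ≥ 101605.36; 2^16 = 65536, 2^17 = 131072.
Minimum N = 17.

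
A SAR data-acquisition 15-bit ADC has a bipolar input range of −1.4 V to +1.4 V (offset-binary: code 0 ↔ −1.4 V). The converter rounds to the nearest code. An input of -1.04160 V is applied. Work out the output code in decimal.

code 4194

With 32768 levels over 2.8 V, one step is 85.45 µV.
Input sits at 4194.304 steps above V_low.
So the output code is 4194.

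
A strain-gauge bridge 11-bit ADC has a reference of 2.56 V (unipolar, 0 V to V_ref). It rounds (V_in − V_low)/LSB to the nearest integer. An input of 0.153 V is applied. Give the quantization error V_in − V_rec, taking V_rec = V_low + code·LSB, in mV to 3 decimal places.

One LSB is 2.56 V / 2048 = 1.250 mV.
(0.153 − 0)/0.00125 = 122.4000; round gives code 122.
Code 122 maps back to 0 + 122×0.00125 V = 0.1525 V.
Error = 0.153 − 0.1525 = 0.0005 V = 0.500 mV.

0.500 mV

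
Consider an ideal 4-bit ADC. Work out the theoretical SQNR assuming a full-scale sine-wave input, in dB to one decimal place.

25.8 dB

SNR ≈ 6.02·N + 1.76 dB = 6.02·4 + 1.76 = 25.84 dB.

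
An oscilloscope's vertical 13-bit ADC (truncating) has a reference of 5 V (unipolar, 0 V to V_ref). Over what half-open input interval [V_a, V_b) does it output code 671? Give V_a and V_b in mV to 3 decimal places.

LSB = 5/2^13 = 0.610 mV.
V_a = V_low + 671·LSB = 0.409546 V; V_b = V_low + 672·LSB = 0.410156 V.

[409.546 mV, 410.156 mV)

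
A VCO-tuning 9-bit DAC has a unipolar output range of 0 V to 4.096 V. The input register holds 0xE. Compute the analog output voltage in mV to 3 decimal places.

112.000 mV

LSB = 4.096 V / 2^9 = 8.000 mV.
Code 0xE = 14 decimal.
V_out = 0 + 14 × 0.008 V = 0.112 V.
= 112.000 mV.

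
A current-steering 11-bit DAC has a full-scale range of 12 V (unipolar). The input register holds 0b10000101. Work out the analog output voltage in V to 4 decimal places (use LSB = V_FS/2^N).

0.7793 V

LSB = 12 V / 2^11 = 5.859 mV.
Code 0b10000101 = 133 decimal.
V_out = 0 + 133 × 0.00585938 V = 0.779297 V.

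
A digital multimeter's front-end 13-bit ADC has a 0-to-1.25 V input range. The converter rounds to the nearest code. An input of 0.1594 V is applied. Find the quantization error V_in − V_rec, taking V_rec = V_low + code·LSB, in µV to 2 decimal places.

LSB = 1.25/2^13 = 152.59 µV.
(V_in − V_low)/LSB = (0.1594 − 0)/0.000152588 = 1044.6438 → code 1045 (round).
V_rec = 0 + 1045·0.000152588 = 0.15945435 V.
Error = 0.1594 − 0.15945435 = -5.43457e-05 V = -54.35 µV.

-54.35 µV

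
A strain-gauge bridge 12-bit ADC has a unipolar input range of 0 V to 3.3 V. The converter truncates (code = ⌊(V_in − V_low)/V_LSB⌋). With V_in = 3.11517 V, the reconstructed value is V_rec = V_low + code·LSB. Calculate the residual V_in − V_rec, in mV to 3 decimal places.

One LSB is 3.3 V / 4096 = 0.806 mV.
(V_in − V_low)/LSB = (3.11517 − 0)/0.000805664 = 3866.5868 → code 3866 (floor).
Reconstructed: 3.1146973 V.
V_in − V_rec = 0.000472734 V = 0.473 mV.

0.473 mV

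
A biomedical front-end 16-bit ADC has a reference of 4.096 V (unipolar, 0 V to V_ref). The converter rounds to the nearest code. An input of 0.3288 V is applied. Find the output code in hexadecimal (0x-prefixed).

LSB = 4.096 V / 65536 = 62.50 µV.
(0.3288 − 0) / 6.25e-05 = 5260.800 LSBs.
So the output code is 5261.
In hexadecimal (0x-prefixed): 0x148D.

code 0x148D (decimal 5261)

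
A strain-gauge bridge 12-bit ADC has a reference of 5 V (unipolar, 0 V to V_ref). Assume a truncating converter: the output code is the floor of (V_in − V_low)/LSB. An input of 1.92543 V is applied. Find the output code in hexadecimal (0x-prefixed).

With 4096 levels over 5 V, one step is 1.221 mV.
(1.92543 − 0) / 0.0012207 = 1577.312 LSBs.
Floor → code 1577.
In hexadecimal (0x-prefixed): 0x629.

code 0x629 (decimal 1577)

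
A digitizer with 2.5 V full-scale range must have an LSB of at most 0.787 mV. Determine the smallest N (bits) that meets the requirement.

Number of steps required ≥ 2.5 V / 0.787 mV = 3176.62.
Need 2^N ≥ 3176.62; 2^11 = 2048, 2^12 = 4096.
Minimum N = 12.

12 bits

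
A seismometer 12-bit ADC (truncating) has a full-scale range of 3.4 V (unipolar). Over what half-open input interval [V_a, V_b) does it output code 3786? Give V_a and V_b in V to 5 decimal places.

[3.14268 V, 3.14351 V)

LSB = 3.4/2^12 = 0.830 mV.
V_a = V_low + 3786·LSB = 3.14268 V; V_b = V_low + 3787·LSB = 3.14351 V.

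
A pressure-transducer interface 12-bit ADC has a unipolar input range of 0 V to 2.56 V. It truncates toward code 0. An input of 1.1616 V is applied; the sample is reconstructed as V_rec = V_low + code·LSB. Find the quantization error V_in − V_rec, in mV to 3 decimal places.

Step size: 2.56 V ÷ 2^12 = 0.625 mV.
(1.1616 − 0)/0.000625 = 1858.5600; ⌊·⌋ gives code 1858.
Reconstructed: 1.16125 V.
Difference: 0.00035 V → 0.350 mV.

0.350 mV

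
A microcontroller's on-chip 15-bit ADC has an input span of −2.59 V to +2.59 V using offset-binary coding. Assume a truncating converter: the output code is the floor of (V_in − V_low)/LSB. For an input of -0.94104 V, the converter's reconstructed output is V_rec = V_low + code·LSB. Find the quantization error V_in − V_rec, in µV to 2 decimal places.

Step size: 5.18 V ÷ 2^15 = 158.08 µV.
(V_in − V_low)/LSB = (-0.94104 − (−2.59))/0.000158081 = 10431.1045 → code 10431 (floor).
Code 10431 maps back to (−2.59) + 10431×0.000158081 V = -0.94105652 V.
Error = -0.94104 − (−0.94105652) = 1.65186e-05 V = 16.52 µV.

16.52 µV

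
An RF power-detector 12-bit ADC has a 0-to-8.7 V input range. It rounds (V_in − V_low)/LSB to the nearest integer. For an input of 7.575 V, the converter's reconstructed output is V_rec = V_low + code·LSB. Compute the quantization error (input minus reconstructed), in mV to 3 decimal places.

One LSB is 8.7 V / 4096 = 2.124 mV.
(7.575 − 0)/0.00212402 = 3566.3448; round gives code 3566.
V_rec = 0 + 3566·0.00212402 = 7.5742676 V.
V_in − V_rec = 0.000732422 V = 0.732 mV.

0.732 mV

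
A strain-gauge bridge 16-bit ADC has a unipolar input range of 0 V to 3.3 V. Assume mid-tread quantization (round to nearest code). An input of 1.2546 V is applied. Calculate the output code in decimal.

With 65536 levels over 3.3 V, one step is 50.35 µV.
Input sits at 24915.596 steps above V_low.
So the output code is 24916.

code 24916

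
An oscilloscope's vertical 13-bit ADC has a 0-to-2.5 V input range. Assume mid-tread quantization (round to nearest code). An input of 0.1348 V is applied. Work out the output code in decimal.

With 8192 levels over 2.5 V, one step is 305.18 µV.
(0.1348 − 0) / 0.000305176 = 441.713 LSBs.
So the output code is 442.

code 442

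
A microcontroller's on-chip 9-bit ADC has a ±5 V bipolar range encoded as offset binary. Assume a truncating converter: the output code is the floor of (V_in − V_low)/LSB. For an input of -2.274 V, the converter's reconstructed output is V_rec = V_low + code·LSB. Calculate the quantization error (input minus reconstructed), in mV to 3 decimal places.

11.156 mV

LSB = 10/2^9 = 19.531 mV.
(-2.274 − (−5))/0.0195312 = 139.5712; ⌊·⌋ gives code 139.
Code 139 maps back to (−5) + 139×0.0195312 V = -2.2851562 V.
Error = -2.274 − (−2.2851562) = 0.0111562 V = 11.156 mV.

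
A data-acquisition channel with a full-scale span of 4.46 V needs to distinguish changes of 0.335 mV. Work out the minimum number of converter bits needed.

14 bits

Number of steps required ≥ 4.46 V / 0.335 mV = 13313.43.
Need 2^N ≥ 13313.43; 2^13 = 8192, 2^14 = 16384.
Minimum N = 14.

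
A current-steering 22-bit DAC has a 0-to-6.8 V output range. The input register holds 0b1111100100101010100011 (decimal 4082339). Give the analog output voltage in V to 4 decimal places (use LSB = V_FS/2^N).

LSB = 6.8 V / 2^22 = 1.62 µV.
Code 0b1111100100101010100011 = 4082339 decimal.
V_out = 0 + 4082339 × 1.62125e-06 V = 6.61848 V.

6.6185 V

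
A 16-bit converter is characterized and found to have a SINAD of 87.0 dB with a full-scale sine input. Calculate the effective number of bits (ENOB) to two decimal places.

ENOB = (SINAD − 1.76) / 6.02 = (87.0 − 1.76)/6.02 = 14.159.

14.16 bits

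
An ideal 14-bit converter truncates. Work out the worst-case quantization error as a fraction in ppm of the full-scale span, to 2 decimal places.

Truncating → worst-case error = 1 LSB = V_FS/2^14, so 1e+06/16384 = 61.0352 ppm of full scale.

61.04 ppm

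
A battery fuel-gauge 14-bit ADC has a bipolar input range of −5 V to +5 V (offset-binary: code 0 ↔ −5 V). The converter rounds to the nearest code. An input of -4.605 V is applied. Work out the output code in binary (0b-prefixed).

LSB = 10 V / 16384 = 0.610 mV.
(-4.605 − (−5)) / 0.000610352 = 647.168 LSBs.
round(647.168) = 647.
In binary (0b-prefixed): 0b1010000111.

code 0b1010000111 (decimal 647)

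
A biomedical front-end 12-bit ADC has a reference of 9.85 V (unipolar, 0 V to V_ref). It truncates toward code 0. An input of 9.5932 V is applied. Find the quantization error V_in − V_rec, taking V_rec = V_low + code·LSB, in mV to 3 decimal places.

0.512 mV

One LSB is 9.85 V / 4096 = 2.405 mV.
Scaled input = 3989.2129 LSBs, so code = 3989.
Reconstructed: 9.592688 V.
Difference: 0.000512012 V → 0.512 mV.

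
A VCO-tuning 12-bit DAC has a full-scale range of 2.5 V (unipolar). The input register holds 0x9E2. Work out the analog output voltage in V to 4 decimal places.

1.5442 V

LSB = 2.5 V / 2^12 = 0.610 mV.
Code 0x9E2 = 2530 decimal.
V_out = 0 + 2530 × 0.000610352 V = 1.54419 V.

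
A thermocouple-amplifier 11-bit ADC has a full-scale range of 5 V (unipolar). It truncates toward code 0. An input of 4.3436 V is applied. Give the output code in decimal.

code 1779

With 2048 levels over 5 V, one step is 2.441 mV.
(4.3436 − 0) / 0.00244141 = 1779.139 LSBs.
So the output code is 1779.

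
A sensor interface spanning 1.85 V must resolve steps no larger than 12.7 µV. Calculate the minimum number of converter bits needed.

18 bits

Number of steps required ≥ 1.85 V / 12.7 µV = 145669.29.
Need 2^N ≥ 145669.29; 2^17 = 131072, 2^18 = 262144.
Minimum N = 18.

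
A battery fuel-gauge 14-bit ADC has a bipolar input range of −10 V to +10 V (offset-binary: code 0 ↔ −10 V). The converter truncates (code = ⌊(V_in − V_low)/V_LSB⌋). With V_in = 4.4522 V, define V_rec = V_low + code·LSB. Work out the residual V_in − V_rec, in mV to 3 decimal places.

0.296 mV

One LSB is 20 V / 16384 = 1.221 mV.
Scaled input = 11839.2422 LSBs, so code = 11839.
V_rec = (−10) + 11839·0.0012207 = 4.4519043 V.
Error = 4.4522 − 4.4519043 = 0.000295703 V = 0.296 mV.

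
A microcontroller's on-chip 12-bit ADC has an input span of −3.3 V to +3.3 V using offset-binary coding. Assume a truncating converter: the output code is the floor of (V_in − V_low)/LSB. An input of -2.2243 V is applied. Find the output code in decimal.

With 4096 levels over 6.6 V, one step is 1.611 mV.
(V_in − V_low)/LSB = (-2.2243 − (−3.3)) / 0.00161133 = 667.586.
So the output code is 667.

code 667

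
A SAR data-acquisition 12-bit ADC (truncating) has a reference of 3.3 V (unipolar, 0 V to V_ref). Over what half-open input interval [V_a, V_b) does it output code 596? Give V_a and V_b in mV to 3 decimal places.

LSB = 3.3/2^12 = 0.806 mV.
V_a = V_low + 596·LSB = 0.480176 V; V_b = V_low + 597·LSB = 0.480981 V.

[480.176 mV, 480.981 mV)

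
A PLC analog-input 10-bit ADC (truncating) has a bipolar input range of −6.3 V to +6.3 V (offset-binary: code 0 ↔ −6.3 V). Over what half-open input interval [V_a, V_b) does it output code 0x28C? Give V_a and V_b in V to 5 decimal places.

LSB = 12.6/2^10 = 12.305 mV.
Code 0x28C = 652 decimal.
V_a = V_low + 652·LSB = 1.72266 V; V_b = V_low + 653·LSB = 1.73496 V.

[1.72266 V, 1.73496 V)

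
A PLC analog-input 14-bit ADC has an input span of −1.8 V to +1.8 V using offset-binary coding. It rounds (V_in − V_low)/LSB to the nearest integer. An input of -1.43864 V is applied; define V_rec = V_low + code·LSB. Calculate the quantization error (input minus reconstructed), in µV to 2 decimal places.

LSB = 3.6/2^14 = 219.73 µV.
(V_in − V_low)/LSB = (-1.43864 − (−1.8))/0.000219727 = 1644.5895 → code 1645 (round).
Reconstructed: -1.4385498 V.
Error = -1.43864 − (−1.4385498) = -9.01953e-05 V = -90.20 µV.

-90.20 µV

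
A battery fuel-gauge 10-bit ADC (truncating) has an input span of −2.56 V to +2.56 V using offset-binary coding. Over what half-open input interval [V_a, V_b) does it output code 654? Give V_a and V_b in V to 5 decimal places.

[0.71000 V, 0.71500 V)

LSB = 5.12/2^10 = 5.000 mV.
V_a = V_low + 654·LSB = 0.71 V; V_b = V_low + 655·LSB = 0.715 V.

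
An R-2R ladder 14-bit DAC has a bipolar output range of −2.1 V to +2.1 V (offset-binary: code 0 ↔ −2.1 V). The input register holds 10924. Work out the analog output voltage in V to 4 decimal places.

0.7003 V

LSB = 4.2 V / 2^14 = 256.35 µV.
V_out = (−2.1) + 10924 × 0.000256348 V = 0.700342 V.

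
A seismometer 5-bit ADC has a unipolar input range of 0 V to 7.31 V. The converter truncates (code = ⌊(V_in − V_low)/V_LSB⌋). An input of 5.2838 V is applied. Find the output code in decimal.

Full-scale span = 7.31 V; LSB = 7.31/2^5 = 228.438 mV.
(5.2838 − 0) / 0.228437 = 23.130 LSBs.
Floor → code 23.

code 23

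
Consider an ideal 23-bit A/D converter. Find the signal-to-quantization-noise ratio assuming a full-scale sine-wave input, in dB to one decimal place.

140.2 dB

SNR ≈ 6.02·N + 1.76 dB = 6.02·23 + 1.76 = 140.22 dB.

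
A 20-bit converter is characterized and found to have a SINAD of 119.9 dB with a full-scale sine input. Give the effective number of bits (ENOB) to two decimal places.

19.62 bits

ENOB = (SINAD − 1.76) / 6.02 = (119.9 − 1.76)/6.02 = 19.625.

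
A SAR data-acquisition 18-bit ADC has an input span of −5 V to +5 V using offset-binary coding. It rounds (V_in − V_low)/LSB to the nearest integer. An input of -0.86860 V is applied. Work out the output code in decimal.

code 108302

With 262144 levels over 10 V, one step is 38.15 µV.
Input sits at 108302.172 steps above V_low.
Round → code 108302.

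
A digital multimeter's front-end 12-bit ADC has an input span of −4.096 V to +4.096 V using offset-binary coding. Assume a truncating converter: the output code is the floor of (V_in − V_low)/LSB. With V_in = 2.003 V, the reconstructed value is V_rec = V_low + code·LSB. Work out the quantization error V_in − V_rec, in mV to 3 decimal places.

1.000 mV

Step size: 8.192 V ÷ 2^12 = 2.000 mV.
(V_in − V_low)/LSB = (2.003 − (−4.096))/0.002 = 3049.5000 → code 3049 (floor).
Code 3049 maps back to (−4.096) + 3049×0.002 V = 2.002 V.
V_in − V_rec = 0.001 V = 1.000 mV.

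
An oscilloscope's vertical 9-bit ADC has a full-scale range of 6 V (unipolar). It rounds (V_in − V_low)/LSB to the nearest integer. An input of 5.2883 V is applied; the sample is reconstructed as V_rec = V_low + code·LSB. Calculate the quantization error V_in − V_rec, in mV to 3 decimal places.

3.144 mV

One LSB is 6 V / 512 = 11.719 mV.
(V_in − V_low)/LSB = (5.2883 − 0)/0.0117188 = 451.2683 → code 451 (round).
V_rec = 0 + 451·0.0117188 = 5.2851562 V.
V_in − V_rec = 0.00314375 V = 3.144 mV.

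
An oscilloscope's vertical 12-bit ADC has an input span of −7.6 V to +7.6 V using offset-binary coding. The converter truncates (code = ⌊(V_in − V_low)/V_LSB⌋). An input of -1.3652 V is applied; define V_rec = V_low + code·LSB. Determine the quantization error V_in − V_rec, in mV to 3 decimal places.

Step size: 15.2 V ÷ 2^12 = 3.711 mV.
(-1.3652 − (−7.6))/0.00371094 = 1680.1145; ⌊·⌋ gives code 1680.
Code 1680 maps back to (−7.6) + 1680×0.00371094 V = -1.365625 V.
Error = -1.3652 − (−1.365625) = 0.000425 V = 0.425 mV.

0.425 mV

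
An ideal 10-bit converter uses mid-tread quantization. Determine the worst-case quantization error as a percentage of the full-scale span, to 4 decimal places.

0.0488 %

Rounding → worst-case error = ½ LSB = V_FS/2^11, so 100/2048 = 0.0488281 % of full scale.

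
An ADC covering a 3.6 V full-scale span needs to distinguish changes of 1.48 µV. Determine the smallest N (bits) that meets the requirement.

22 bits

Number of steps required ≥ 3.6 V / 1.48 µV = 2432432.43.
Need 2^N ≥ 2432432.43; 2^21 = 2097152, 2^22 = 4194304.
Minimum N = 22.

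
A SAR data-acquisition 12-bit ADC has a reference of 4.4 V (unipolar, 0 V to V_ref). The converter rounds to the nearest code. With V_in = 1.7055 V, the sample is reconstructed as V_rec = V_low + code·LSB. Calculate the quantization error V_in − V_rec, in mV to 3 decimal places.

-0.359 mV

One LSB is 4.4 V / 4096 = 1.074 mV.
(V_in − V_low)/LSB = (1.7055 − 0)/0.00107422 = 1587.6655 → code 1588 (round).
Code 1588 maps back to 0 + 1588×0.00107422 V = 1.7058594 V.
V_in − V_rec = -0.000359375 V = -0.359 mV.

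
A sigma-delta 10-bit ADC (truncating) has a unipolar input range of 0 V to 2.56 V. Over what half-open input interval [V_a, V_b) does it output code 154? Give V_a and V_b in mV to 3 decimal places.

[385.000 mV, 387.500 mV)

LSB = 2.56/2^10 = 2.500 mV.
V_a = V_low + 154·LSB = 0.385 V; V_b = V_low + 155·LSB = 0.3875 V.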